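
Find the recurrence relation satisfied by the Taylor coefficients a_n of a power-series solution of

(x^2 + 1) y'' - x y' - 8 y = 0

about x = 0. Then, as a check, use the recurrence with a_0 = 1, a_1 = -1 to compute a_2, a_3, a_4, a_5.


Substitute y = sum_n a_n x^n.
(1 + 1 x^2) y'' contributes (n+2)(n+1) a_{n+2} + n(n-1) a_n at x^n.
-x y'(x) contributes -n a_n at x^n.
-8 y(x) contributes -8 a_n at x^n.
Matching x^n: (n+2)(n+1) a_{n+2} + (n(n-1) - n - 8) a_n = 0.
Thus a_{n+2} = (-n(n-1) + n + 8) / ((n+1)(n+2)) * a_n.

Check with a_0 = 1, a_1 = -1 (apply the recurrence for n = 0, 1, 2, 3): a_0 = 1, a_1 = -1, a_2 = 4, a_3 = -3/2, a_4 = 8/3, a_5 = -3/8.

a_(n+2) = (-n(n-1) + n + 8) / ((n+1)(n+2)) * a_n; check: a_0 = 1, a_1 = -1, a_2 = 4, a_3 = -3/2, a_4 = 8/3, a_5 = -3/8


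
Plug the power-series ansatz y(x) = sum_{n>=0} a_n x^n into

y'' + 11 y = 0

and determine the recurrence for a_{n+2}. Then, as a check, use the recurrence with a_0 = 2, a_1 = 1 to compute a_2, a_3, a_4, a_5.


Substitute y = sum_n a_n x^n into y'' + (const) y = 0.
y''(x) = sum_{n>=0} (n+2)(n+1) a_{n+2} x^n.
The ODE becomes sum_n [(n+2)(n+1) a_{n+2} + 11 a_n] x^n = 0.
Setting each coefficient to zero gives the recurrence:
  (n+2)(n+1) a_{n+2} + 11 a_n = 0,
  a_{n+2} = -11 / ((n+1)(n+2)) a_n.

Check with a_0 = 2, a_1 = 1 (apply the recurrence for n = 0, 1, 2, 3): a_0 = 2, a_1 = 1, a_2 = -11, a_3 = -11/6, a_4 = 121/12, a_5 = 121/120.

a_{n+2} = -11/((n+1)(n+2)) * a_n; check: a_0 = 2, a_1 = 1, a_2 = -11, a_3 = -11/6, a_4 = 121/12, a_5 = 121/120


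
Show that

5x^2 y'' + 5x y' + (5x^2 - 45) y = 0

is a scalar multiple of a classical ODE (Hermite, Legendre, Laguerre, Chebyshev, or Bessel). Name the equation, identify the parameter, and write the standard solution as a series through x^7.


All three coefficients share the factor 5; dividing through by 5 gives  x^2 y'' + x y' + (x^2 - 9) y = 0.
This matches the Bessel equation x^2 y'' + x y' + (x^2 - nu^2) y = 0 with nu^2 = 9, so nu = 3; the solution bounded at x = 0 is J_3(x).
Frobenius at x = 0: indicial roots ±nu; for r = nu the recurrence k(k + 2nu) c_k = -c_{k-2} gives the standard series J_nu(x) = sum_{k>=0} (-1)^k / (k! (k+nu)!) (x/2)^(2k+nu). Evaluate the first 3 terms:
  k = 0: (-1)^0 / (0! * 3! * 2^3) x^3 = 1/(1*6*8) x^3 = (1/48) x^3
  k = 1: (-1)^1 / (1! * 4! * 2^5) x^5 = -1/(1*24*32) x^5 = (-1/768) x^5
  k = 2: (-1)^2 / (2! * 5! * 2^7) x^7 = 1/(2*120*128) x^7 = (1/30720) x^7
Hence J_3(x) = x^7/30720 - x^5/768 + x^3/48 + ....

J_3(x); series = x^7/30720 - x^5/768 + x^3/48


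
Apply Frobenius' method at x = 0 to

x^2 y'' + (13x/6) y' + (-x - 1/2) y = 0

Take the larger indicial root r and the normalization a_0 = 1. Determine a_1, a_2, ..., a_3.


Write in Frobenius form y'' + (p(x)/x) y' + (q(x)/x^2) y = 0:
  p(x) = 13/6,  q(x) = -x - 1/2.
Indicial equation: r(r-1) + (13/6) r + (-1/2) = 0 -> roots r_1 = 1/3, r_2 = -3/2.
Take r = r_1 = 1/3. Let y(x) = x^r sum_{n>=0} a_n x^n with a_0 = 1.
Substitute y = x^r sum a_n x^n and match x^{r+n}. The recurrence is
  D(n) a_n - 1 a_{n-1} = 0,  where D(n) = (r+n)(r+n-1) + (13/6)(r+n) + (-1/2).
  a_n = 1 / D(n) * a_{n-1}.
Since the indicial polynomial factors as (r - r_1)(r - r_2), D(n) = (r_1 + n - r_1)(r_1 + n - r_2) = n(n + 11/6).
Evaluating step by step (a_0 = 1):
  n = 1: D(1) = 1(1 + 11/6) = 17/6; numerator = 1(1) = 1; a_1 = (1)/(17/6) = 6/17
  n = 2: D(2) = 2(2 + 11/6) = 23/3; numerator = 1(6/17) = 6/17; a_2 = (6/17)/(23/3) = 18/391
  n = 3: D(3) = 3(3 + 11/6) = 29/2; numerator = 1(18/391) = 18/391; a_3 = (18/391)/(29/2) = 36/11339

r = 1/3; a_0 = 1; a_1 = 6/17; a_2 = 18/391; a_3 = 36/11339


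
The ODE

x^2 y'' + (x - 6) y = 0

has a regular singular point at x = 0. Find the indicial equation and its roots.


Divide by x^2 to reach normal form y'' + P_1(x) y' + P_2(x) y = 0 with P_1(x) = 0 and P_2(x) = 1/x - 6/x^2.
x = 0 is a singular point because the y-coefficient 1/x - 6/x^2 has a pole at x = 0.
It is a regular singular point because x P_1(x) = p(x) = 0 and x^2 P_2(x) = q(x) = x - 6 are polynomials, hence analytic at x = 0.
p(0) = 0,  q(0) = -6.
Indicial equation: r(r-1) + p(0) r + q(0) = 0, i.e. r^2 + (p(0) - 1) r + q(0) = 0, i.e. r^2 - 1 r - 6 = 0.
Discriminant: (-1)^2 - 4(-6) = 25, so r = (1 ± 5)/2.
Solving: r_1 = 3, r_2 = -2.

indicial: r^2 - 1 r - 6 = 0; roots r_1 = 3, r_2 = -2


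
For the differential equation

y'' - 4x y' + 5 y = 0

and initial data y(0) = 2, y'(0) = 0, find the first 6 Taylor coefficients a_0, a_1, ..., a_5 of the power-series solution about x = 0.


Ansatz: y(x) = sum_{n>=0} a_n x^n, so y'(x) = sum_{n>=1} n a_n x^(n-1) and y''(x) = sum_{n>=2} n(n-1) a_n x^(n-2).
Substitute into P(x) y'' + Q(x) y' + R(x) y = 0 with P(x) = 1, Q(x) = -4x, R(x) = 5, and match powers of x.
Initial conditions: a_0 = 2, a_1 = 0.
Setting the coefficient of each power of x to zero and solving order by order (substituting the coefficients already found):
  x^0: 2 a_2 + 5 a_0 = 0  ->  2 a_2 = -5 a_0 = -10  ->  a_2 = -5
  x^1: 6 a_3 + a_1 = 0  ->  6 a_3 = -a_1 = 0  ->  a_3 = 0
  x^2: 12 a_4 - 3 a_2 = 0  ->  12 a_4 = 3 a_2 = -15  ->  a_4 = -5/4
  x^3: 20 a_5 - 7 a_3 = 0  ->  20 a_5 = 7 a_3 = 0  ->  a_5 = 0
Truncated series: y(x) = 2 - 5 x^2 - (5/4) x^4 + O(x^6).

a_0 = 2; a_1 = 0; a_2 = -5; a_3 = 0; a_4 = -5/4; a_5 = 0


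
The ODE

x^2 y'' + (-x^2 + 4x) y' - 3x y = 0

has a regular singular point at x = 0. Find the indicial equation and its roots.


Divide by x^2 to reach normal form y'' + P_1(x) y' + P_2(x) y = 0 with P_1(x) = -1 + 4/x and P_2(x) = -3/x.
x = 0 is a singular point because the y'-coefficient -1 + 4/x has a pole at x = 0 and the y-coefficient -3/x has a pole at x = 0.
It is a regular singular point because x P_1(x) = p(x) = 4 - x and x^2 P_2(x) = q(x) = -3x are polynomials, hence analytic at x = 0.
p(0) = 4,  q(0) = 0.
Indicial equation: r(r-1) + p(0) r + q(0) = 0, i.e. r^2 + (p(0) - 1) r + q(0) = 0, i.e. r^2 + 3 r = 0.
Discriminant: (3)^2 - 4(0) = 9, so r = (-3 ± 3)/2.
Solving: r_1 = 0, r_2 = -3.

indicial: r^2 + 3 r = 0; roots r_1 = 0, r_2 = -3


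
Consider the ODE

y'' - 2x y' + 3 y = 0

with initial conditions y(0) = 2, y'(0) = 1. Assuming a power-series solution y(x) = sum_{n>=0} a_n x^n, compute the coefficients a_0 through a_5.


Ansatz: y(x) = sum_{n>=0} a_n x^n, so y'(x) = sum_{n>=1} n a_n x^(n-1) and y''(x) = sum_{n>=2} n(n-1) a_n x^(n-2).
Substitute into P(x) y'' + Q(x) y' + R(x) y = 0 with P(x) = 1, Q(x) = -2x, R(x) = 3, and match powers of x.
Initial conditions: a_0 = 2, a_1 = 1.
Setting the coefficient of each power of x to zero and solving order by order (substituting the coefficients already found):
  x^0: 2 a_2 + 3 a_0 = 0  ->  2 a_2 = -3 a_0 = -6  ->  a_2 = -3
  x^1: 6 a_3 + a_1 = 0  ->  6 a_3 = -a_1 = -1  ->  a_3 = -1/6
  x^2: 12 a_4 - a_2 = 0  ->  12 a_4 = a_2 = -3  ->  a_4 = -1/4
  x^3: 20 a_5 - 3 a_3 = 0  ->  20 a_5 = 3 a_3 = -1/2  ->  a_5 = -1/40
Truncated series: y(x) = 2 + x - 3 x^2 - (1/6) x^3 - (1/4) x^4 - (1/40) x^5 + O(x^6).

a_0 = 2; a_1 = 1; a_2 = -3; a_3 = -1/6; a_4 = -1/4; a_5 = -1/40


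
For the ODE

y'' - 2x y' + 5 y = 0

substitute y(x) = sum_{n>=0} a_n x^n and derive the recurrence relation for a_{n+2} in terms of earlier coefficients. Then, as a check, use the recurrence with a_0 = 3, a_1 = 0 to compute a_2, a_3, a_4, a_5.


Substitute y = sum_n a_n x^n.
y''(x) has coefficient (n+2)(n+1) a_{n+2} at x^n;
-2 x y'(x) has coefficient -2 n a_n at x^n (shift);
5 y(x) has coefficient 5 a_n at x^n.
Matching x^n: (n+2)(n+1) a_{n+2} + (-2n + 5) a_n = 0.
Thus a_{n+2} = (2n - 5) / ((n+1)(n+2)) * a_n.

Check with a_0 = 3, a_1 = 0 (apply the recurrence for n = 0, 1, 2, 3): a_0 = 3, a_1 = 0, a_2 = -15/2, a_3 = 0, a_4 = 5/8, a_5 = 0.

a_(n+2) = (2n - 5) / ((n+1)(n+2)) * a_n; check: a_0 = 3, a_1 = 0, a_2 = -15/2, a_3 = 0, a_4 = 5/8, a_5 = 0


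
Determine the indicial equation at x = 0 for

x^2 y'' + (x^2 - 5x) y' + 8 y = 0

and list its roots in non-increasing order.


Divide by x^2 to reach normal form y'' + P_1(x) y' + P_2(x) y = 0 with P_1(x) = 1 - 5/x and P_2(x) = 8/x^2.
x = 0 is a singular point because the y'-coefficient 1 - 5/x has a pole at x = 0 and the y-coefficient 8/x^2 has a pole at x = 0.
It is a regular singular point because x P_1(x) = p(x) = x - 5 and x^2 P_2(x) = q(x) = 8 are polynomials, hence analytic at x = 0.
p(0) = -5,  q(0) = 8.
Indicial equation: r(r-1) + p(0) r + q(0) = 0, i.e. r^2 + (p(0) - 1) r + q(0) = 0, i.e. r^2 - 6 r + 8 = 0.
Discriminant: (-6)^2 - 4(8) = 4, so r = (6 ± 2)/2.
Solving: r_1 = 4, r_2 = 2.

indicial: r^2 - 6 r + 8 = 0; roots r_1 = 4, r_2 = 2


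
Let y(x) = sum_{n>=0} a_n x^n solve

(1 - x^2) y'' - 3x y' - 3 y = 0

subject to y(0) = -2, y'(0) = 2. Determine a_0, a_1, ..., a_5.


Ansatz: y(x) = sum_{n>=0} a_n x^n, so y'(x) = sum_{n>=1} n a_n x^(n-1) and y''(x) = sum_{n>=2} n(n-1) a_n x^(n-2).
Substitute into P(x) y'' + Q(x) y' + R(x) y = 0 with P(x) = 1 - x^2, Q(x) = -3x, R(x) = -3, and match powers of x.
Initial conditions: a_0 = -2, a_1 = 2.
Setting the coefficient of each power of x to zero and solving order by order (substituting the coefficients already found):
  x^0: 2 a_2 - 3 a_0 = 0  ->  2 a_2 = 3 a_0 = -6  ->  a_2 = -3
  x^1: 6 a_3 - 6 a_1 = 0  ->  6 a_3 = 6 a_1 = 12  ->  a_3 = 2
  x^2: 12 a_4 - 11 a_2 = 0  ->  12 a_4 = 11 a_2 = -33  ->  a_4 = -11/4
  x^3: 20 a_5 - 18 a_3 = 0  ->  20 a_5 = 18 a_3 = 36  ->  a_5 = 9/5
Truncated series: y(x) = -2 + 2 x - 3 x^2 + 2 x^3 - (11/4) x^4 + (9/5) x^5 + O(x^6).

a_0 = -2; a_1 = 2; a_2 = -3; a_3 = 2; a_4 = -11/4; a_5 = 9/5


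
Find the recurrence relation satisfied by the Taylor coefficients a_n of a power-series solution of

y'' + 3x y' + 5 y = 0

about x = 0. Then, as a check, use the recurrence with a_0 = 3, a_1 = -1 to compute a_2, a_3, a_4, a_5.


Substitute y = sum_n a_n x^n.
y''(x) has coefficient (n+2)(n+1) a_{n+2} at x^n;
3 x y'(x) has coefficient 3 n a_n at x^n (shift);
5 y(x) has coefficient 5 a_n at x^n.
Matching x^n: (n+2)(n+1) a_{n+2} + (3n + 5) a_n = 0.
Thus a_{n+2} = (-3n - 5) / ((n+1)(n+2)) * a_n.

Check with a_0 = 3, a_1 = -1 (apply the recurrence for n = 0, 1, 2, 3): a_0 = 3, a_1 = -1, a_2 = -15/2, a_3 = 4/3, a_4 = 55/8, a_5 = -14/15.

a_(n+2) = (-3n - 5) / ((n+1)(n+2)) * a_n; check: a_0 = 3, a_1 = -1, a_2 = -15/2, a_3 = 4/3, a_4 = 55/8, a_5 = -14/15


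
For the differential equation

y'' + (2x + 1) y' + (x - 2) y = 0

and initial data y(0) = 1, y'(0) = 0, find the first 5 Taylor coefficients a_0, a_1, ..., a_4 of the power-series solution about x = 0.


Ansatz: y(x) = sum_{n>=0} a_n x^n, so y'(x) = sum_{n>=1} n a_n x^(n-1) and y''(x) = sum_{n>=2} n(n-1) a_n x^(n-2).
Substitute into P(x) y'' + Q(x) y' + R(x) y = 0 with P(x) = 1, Q(x) = 2x + 1, R(x) = x - 2, and match powers of x.
Initial conditions: a_0 = 1, a_1 = 0.
Setting the coefficient of each power of x to zero and solving order by order (substituting the coefficients already found):
  x^0: 2 a_2 + a_1 - 2 a_0 = 0  ->  2 a_2 = -a_1 + 2 a_0 = 2  ->  a_2 = 1
  x^1: 6 a_3 + 2 a_2 + a_0 = 0  ->  6 a_3 = -2 a_2 - a_0 = -3  ->  a_3 = -1/2
  x^2: 12 a_4 + 3 a_3 + 2 a_2 + a_1 = 0  ->  12 a_4 = -3 a_3 - 2 a_2 - a_1 = -1/2  ->  a_4 = -1/24
Truncated series: y(x) = 1 + x^2 - (1/2) x^3 - (1/24) x^4 + O(x^5).

a_0 = 1; a_1 = 0; a_2 = 1; a_3 = -1/2; a_4 = -1/24


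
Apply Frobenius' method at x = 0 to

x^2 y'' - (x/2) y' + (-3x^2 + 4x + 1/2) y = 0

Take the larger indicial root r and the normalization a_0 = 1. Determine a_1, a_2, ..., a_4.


Write in Frobenius form y'' + (p(x)/x) y' + (q(x)/x^2) y = 0:
  p(x) = -1/2,  q(x) = -3x^2 + 4x + 1/2.
Indicial equation: r(r-1) + (-1/2) r + (1/2) = 0 -> roots r_1 = 1, r_2 = 1/2.
Take r = r_1 = 1. Let y(x) = x^r sum_{n>=0} a_n x^n with a_0 = 1.
Substitute y = x^r sum a_n x^n and match x^{r+n}. The recurrence is
  D(n) a_n + 4 a_{n-1} - 3 a_{n-2} = 0,  where D(n) = (r+n)(r+n-1) + (-1/2)(r+n) + (1/2).
  a_n = [-4 a_{n-1} + 3 a_{n-2}] / D(n).
Since the indicial polynomial factors as (r - r_1)(r - r_2), D(n) = (r_1 + n - r_1)(r_1 + n - r_2) = n(n + 1/2).
Evaluating step by step (a_0 = 1):
  n = 1: D(1) = 1(1 + 1/2) = 3/2; numerator = -4(1) = -4; a_1 = (-4)/(3/2) = -8/3
  n = 2: D(2) = 2(2 + 1/2) = 5; numerator = -4(-8/3) + 3(1) = 41/3; a_2 = (41/3)/(5) = 41/15
  n = 3: D(3) = 3(3 + 1/2) = 21/2; numerator = -4(41/15) + 3(-8/3) = -284/15; a_3 = (-284/15)/(21/2) = -568/315
  n = 4: D(4) = 4(4 + 1/2) = 18; numerator = -4(-568/315) + 3(41/15) = 971/63; a_4 = (971/63)/(18) = 971/1134

r = 1; a_0 = 1; a_1 = -8/3; a_2 = 41/15; a_3 = -568/315; a_4 = 971/1134


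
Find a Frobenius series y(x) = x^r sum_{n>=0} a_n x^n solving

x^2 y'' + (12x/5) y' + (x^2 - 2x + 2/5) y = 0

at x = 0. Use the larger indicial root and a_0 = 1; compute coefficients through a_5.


Write in Frobenius form y'' + (p(x)/x) y' + (q(x)/x^2) y = 0:
  p(x) = 12/5,  q(x) = x^2 - 2x + 2/5.
Indicial equation: r(r-1) + (12/5) r + (2/5) = 0 -> roots r_1 = -2/5, r_2 = -1.
Take r = r_1 = -2/5. Let y(x) = x^r sum_{n>=0} a_n x^n with a_0 = 1.
Substitute y = x^r sum a_n x^n and match x^{r+n}. The recurrence is
  D(n) a_n - 2 a_{n-1} + 1 a_{n-2} = 0,  where D(n) = (r+n)(r+n-1) + (12/5)(r+n) + (2/5).
  a_n = [2 a_{n-1} - 1 a_{n-2}] / D(n).
Since the indicial polynomial factors as (r - r_1)(r - r_2), D(n) = (r_1 + n - r_1)(r_1 + n - r_2) = n(n + 3/5).
Evaluating step by step (a_0 = 1):
  n = 1: D(1) = 1(1 + 3/5) = 8/5; numerator = 2(1) = 2; a_1 = (2)/(8/5) = 5/4
  n = 2: D(2) = 2(2 + 3/5) = 26/5; numerator = 2(5/4) - 1(1) = 3/2; a_2 = (3/2)/(26/5) = 15/52
  n = 3: D(3) = 3(3 + 3/5) = 54/5; numerator = 2(15/52) - 1(5/4) = -35/52; a_3 = (-35/52)/(54/5) = -175/2808
  n = 4: D(4) = 4(4 + 3/5) = 92/5; numerator = 2(-175/2808) - 1(15/52) = -145/351; a_4 = (-145/351)/(92/5) = -725/32292
  n = 5: D(5) = 5(5 + 3/5) = 28; numerator = 2(-725/32292) - 1(-175/2808) = 125/7176; a_5 = (125/7176)/(28) = 125/200928

r = -2/5; a_0 = 1; a_1 = 5/4; a_2 = 15/52; a_3 = -175/2808; a_4 = -725/32292; a_5 = 125/200928


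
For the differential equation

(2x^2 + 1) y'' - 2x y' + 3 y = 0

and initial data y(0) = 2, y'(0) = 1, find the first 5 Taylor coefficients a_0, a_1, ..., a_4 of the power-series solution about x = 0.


Ansatz: y(x) = sum_{n>=0} a_n x^n, so y'(x) = sum_{n>=1} n a_n x^(n-1) and y''(x) = sum_{n>=2} n(n-1) a_n x^(n-2).
Substitute into P(x) y'' + Q(x) y' + R(x) y = 0 with P(x) = 2x^2 + 1, Q(x) = -2x, R(x) = 3, and match powers of x.
Initial conditions: a_0 = 2, a_1 = 1.
Setting the coefficient of each power of x to zero and solving order by order (substituting the coefficients already found):
  x^0: 2 a_2 + 3 a_0 = 0  ->  2 a_2 = -3 a_0 = -6  ->  a_2 = -3
  x^1: 6 a_3 + a_1 = 0  ->  6 a_3 = -a_1 = -1  ->  a_3 = -1/6
  x^2: 12 a_4 + 3 a_2 = 0  ->  12 a_4 = -3 a_2 = 9  ->  a_4 = 3/4
Truncated series: y(x) = 2 + x - 3 x^2 - (1/6) x^3 + (3/4) x^4 + O(x^5).

a_0 = 2; a_1 = 1; a_2 = -3; a_3 = -1/6; a_4 = 3/4


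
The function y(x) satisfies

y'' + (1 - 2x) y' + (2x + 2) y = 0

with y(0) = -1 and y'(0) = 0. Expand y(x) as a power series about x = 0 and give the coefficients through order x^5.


Ansatz: y(x) = sum_{n>=0} a_n x^n, so y'(x) = sum_{n>=1} n a_n x^(n-1) and y''(x) = sum_{n>=2} n(n-1) a_n x^(n-2).
Substitute into P(x) y'' + Q(x) y' + R(x) y = 0 with P(x) = 1, Q(x) = 1 - 2x, R(x) = 2x + 2, and match powers of x.
Initial conditions: a_0 = -1, a_1 = 0.
Setting the coefficient of each power of x to zero and solving order by order (substituting the coefficients already found):
  x^0: 2 a_2 + a_1 + 2 a_0 = 0  ->  2 a_2 = -a_1 - 2 a_0 = 2  ->  a_2 = 1
  x^1: 6 a_3 + 2 a_2 + 2 a_0 = 0  ->  6 a_3 = -2 a_2 - 2 a_0 = 0  ->  a_3 = 0
  x^2: 12 a_4 + 3 a_3 - 2 a_2 + 2 a_1 = 0  ->  12 a_4 = -3 a_3 + 2 a_2 - 2 a_1 = 2  ->  a_4 = 1/6
  x^3: 20 a_5 + 4 a_4 - 4 a_3 + 2 a_2 = 0  ->  20 a_5 = -4 a_4 + 4 a_3 - 2 a_2 = -8/3  ->  a_5 = -2/15
Truncated series: y(x) = -1 + x^2 + (1/6) x^4 - (2/15) x^5 + O(x^6).

a_0 = -1; a_1 = 0; a_2 = 1; a_3 = 0; a_4 = 1/6; a_5 = -2/15


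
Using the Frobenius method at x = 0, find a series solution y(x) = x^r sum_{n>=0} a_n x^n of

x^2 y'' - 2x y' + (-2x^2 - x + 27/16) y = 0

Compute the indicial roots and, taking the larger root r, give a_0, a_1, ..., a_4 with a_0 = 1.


Write in Frobenius form y'' + (p(x)/x) y' + (q(x)/x^2) y = 0:
  p(x) = -2,  q(x) = -2x^2 - x + 27/16.
Indicial equation: r(r-1) + (-2) r + (27/16) = 0 -> roots r_1 = 9/4, r_2 = 3/4.
Take r = r_1 = 9/4. Let y(x) = x^r sum_{n>=0} a_n x^n with a_0 = 1.
Substitute y = x^r sum a_n x^n and match x^{r+n}. The recurrence is
  D(n) a_n - 1 a_{n-1} - 2 a_{n-2} = 0,  where D(n) = (r+n)(r+n-1) + (-2)(r+n) + (27/16).
  a_n = [1 a_{n-1} + 2 a_{n-2}] / D(n).
Since the indicial polynomial factors as (r - r_1)(r - r_2), D(n) = (r_1 + n - r_1)(r_1 + n - r_2) = n(n + 3/2).
Evaluating step by step (a_0 = 1):
  n = 1: D(1) = 1(1 + 3/2) = 5/2; numerator = 1(1) = 1; a_1 = (1)/(5/2) = 2/5
  n = 2: D(2) = 2(2 + 3/2) = 7; numerator = 1(2/5) + 2(1) = 12/5; a_2 = (12/5)/(7) = 12/35
  n = 3: D(3) = 3(3 + 3/2) = 27/2; numerator = 1(12/35) + 2(2/5) = 8/7; a_3 = (8/7)/(27/2) = 16/189
  n = 4: D(4) = 4(4 + 3/2) = 22; numerator = 1(16/189) + 2(12/35) = 104/135; a_4 = (104/135)/(22) = 52/1485

r = 9/4; a_0 = 1; a_1 = 2/5; a_2 = 12/35; a_3 = 16/189; a_4 = 52/1485


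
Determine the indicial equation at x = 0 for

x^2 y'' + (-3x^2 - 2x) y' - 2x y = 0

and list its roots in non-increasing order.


Divide by x^2 to reach normal form y'' + P_1(x) y' + P_2(x) y = 0 with P_1(x) = -3 - 2/x and P_2(x) = -2/x.
x = 0 is a singular point because the y'-coefficient -3 - 2/x has a pole at x = 0 and the y-coefficient -2/x has a pole at x = 0.
It is a regular singular point because x P_1(x) = p(x) = -3x - 2 and x^2 P_2(x) = q(x) = -2x are polynomials, hence analytic at x = 0.
p(0) = -2,  q(0) = 0.
Indicial equation: r(r-1) + p(0) r + q(0) = 0, i.e. r^2 + (p(0) - 1) r + q(0) = 0, i.e. r^2 - 3 r = 0.
Discriminant: (-3)^2 - 4(0) = 9, so r = (3 ± 3)/2.
Solving: r_1 = 3, r_2 = 0.

indicial: r^2 - 3 r = 0; roots r_1 = 3, r_2 = 0


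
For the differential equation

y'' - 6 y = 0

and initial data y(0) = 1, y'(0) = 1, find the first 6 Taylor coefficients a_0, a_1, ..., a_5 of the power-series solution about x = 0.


Ansatz: y(x) = sum_{n>=0} a_n x^n, so y'(x) = sum_{n>=1} n a_n x^(n-1) and y''(x) = sum_{n>=2} n(n-1) a_n x^(n-2).
Substitute into P(x) y'' + Q(x) y' + R(x) y = 0 with P(x) = 1, Q(x) = 0, R(x) = -6, and match powers of x.
Initial conditions: a_0 = 1, a_1 = 1.
Setting the coefficient of each power of x to zero and solving order by order (substituting the coefficients already found):
  x^0: 2 a_2 - 6 a_0 = 0  ->  2 a_2 = 6 a_0 = 6  ->  a_2 = 3
  x^1: 6 a_3 - 6 a_1 = 0  ->  6 a_3 = 6 a_1 = 6  ->  a_3 = 1
  x^2: 12 a_4 - 6 a_2 = 0  ->  12 a_4 = 6 a_2 = 18  ->  a_4 = 3/2
  x^3: 20 a_5 - 6 a_3 = 0  ->  20 a_5 = 6 a_3 = 6  ->  a_5 = 3/10
Truncated series: y(x) = 1 + x + 3 x^2 + x^3 + (3/2) x^4 + (3/10) x^5 + O(x^6).

a_0 = 1; a_1 = 1; a_2 = 3; a_3 = 1; a_4 = 3/2; a_5 = 3/10


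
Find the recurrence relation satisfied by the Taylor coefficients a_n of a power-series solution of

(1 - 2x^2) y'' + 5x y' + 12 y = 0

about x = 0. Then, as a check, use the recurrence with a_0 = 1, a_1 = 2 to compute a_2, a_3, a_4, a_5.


Substitute y = sum_n a_n x^n.
(1 - 2 x^2) y'' contributes (n+2)(n+1) a_{n+2} - 2 n(n-1) a_n at x^n.
5 x y'(x) contributes 5 n a_n at x^n.
12 y(x) contributes 12 a_n at x^n.
Matching x^n: (n+2)(n+1) a_{n+2} + (-2 n(n-1) + 5 n + 12) a_n = 0.
Thus a_{n+2} = (2 n(n-1) - 5 n - 12) / ((n+1)(n+2)) * a_n.

Check with a_0 = 1, a_1 = 2 (apply the recurrence for n = 0, 1, 2, 3): a_0 = 1, a_1 = 2, a_2 = -6, a_3 = -17/3, a_4 = 9, a_5 = 17/4.

a_(n+2) = (2 n(n-1) - 5 n - 12) / ((n+1)(n+2)) * a_n; check: a_0 = 1, a_1 = 2, a_2 = -6, a_3 = -17/3, a_4 = 9, a_5 = 17/4


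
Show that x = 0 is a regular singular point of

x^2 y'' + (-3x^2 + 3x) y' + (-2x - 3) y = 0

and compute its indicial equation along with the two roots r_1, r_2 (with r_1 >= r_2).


Divide by x^2 to reach normal form y'' + P_1(x) y' + P_2(x) y = 0 with P_1(x) = -3 + 3/x and P_2(x) = -2/x - 3/x^2.
x = 0 is a singular point because the y'-coefficient -3 + 3/x has a pole at x = 0 and the y-coefficient -2/x - 3/x^2 has a pole at x = 0.
It is a regular singular point because x P_1(x) = p(x) = 3 - 3x and x^2 P_2(x) = q(x) = -2x - 3 are polynomials, hence analytic at x = 0.
p(0) = 3,  q(0) = -3.
Indicial equation: r(r-1) + p(0) r + q(0) = 0, i.e. r^2 + (p(0) - 1) r + q(0) = 0, i.e. r^2 + 2 r - 3 = 0.
Discriminant: (2)^2 - 4(-3) = 16, so r = (-2 ± 4)/2.
Solving: r_1 = 1, r_2 = -3.

indicial: r^2 + 2 r - 3 = 0; roots r_1 = 1, r_2 = -3


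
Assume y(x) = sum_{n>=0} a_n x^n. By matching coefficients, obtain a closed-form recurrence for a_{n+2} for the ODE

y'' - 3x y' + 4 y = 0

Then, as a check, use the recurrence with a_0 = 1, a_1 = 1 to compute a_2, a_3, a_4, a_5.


Substitute y = sum_n a_n x^n.
y''(x) has coefficient (n+2)(n+1) a_{n+2} at x^n;
-3 x y'(x) has coefficient -3 n a_n at x^n (shift);
4 y(x) has coefficient 4 a_n at x^n.
Matching x^n: (n+2)(n+1) a_{n+2} + (-3n + 4) a_n = 0.
Thus a_{n+2} = (3n - 4) / ((n+1)(n+2)) * a_n.

Check with a_0 = 1, a_1 = 1 (apply the recurrence for n = 0, 1, 2, 3): a_0 = 1, a_1 = 1, a_2 = -2, a_3 = -1/6, a_4 = -1/3, a_5 = -1/24.

a_(n+2) = (3n - 4) / ((n+1)(n+2)) * a_n; check: a_0 = 1, a_1 = 1, a_2 = -2, a_3 = -1/6, a_4 = -1/3, a_5 = -1/24


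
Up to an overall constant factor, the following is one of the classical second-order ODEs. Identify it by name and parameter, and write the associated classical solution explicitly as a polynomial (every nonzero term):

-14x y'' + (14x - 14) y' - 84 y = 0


All three coefficients share the factor -14; dividing through by -14 gives  x y'' + (1 - x) y' + 6 y = 0.
This matches the Laguerre equation x y'' + (1 - x) y' + n y = 0 with n = 6; the polynomial solution is L_6(x).
With y = sum_k a_k x^k, matching x^k gives (k+1)k a_{k+1} + (k+1) a_{k+1} - k a_k + n a_k = 0, i.e. (k+1)^2 a_{k+1} = (k - n) a_k = (k - 6) a_k. The right side vanishes at k = 6, so the series terminates at degree 6.
Standard normalization L_n(0) = 1 gives a_0 = 1. Work upward with a_{k+1} = (k - 6) a_k / (k+1)^2:
  a_1 = (0 - 6)(1) / 1^2 = -6/1 = -6
  a_2 = (1 - 6)(-6) / 2^2 = 30/4 = 15/2
  a_3 = (2 - 6)(15/2) / 3^2 = -30/9 = -10/3
  a_4 = (3 - 6)(-10/3) / 4^2 = 10/16 = 5/8
  a_5 = (4 - 6)(5/8) / 5^2 = (-5/4)/25 = -1/20
  a_6 = (5 - 6)(-1/20) / 6^2 = (1/20)/36 = 1/720
Hence L_6(x) = x^6/720 - x^5/20 + 5 x^4/8 - 10 x^3/3 + 15 x^2/2 - 6 x + 1.

L_6(x); series = x^6/720 - x^5/20 + 5 x^4/8 - 10 x^3/3 + 15 x^2/2 - 6 x + 1


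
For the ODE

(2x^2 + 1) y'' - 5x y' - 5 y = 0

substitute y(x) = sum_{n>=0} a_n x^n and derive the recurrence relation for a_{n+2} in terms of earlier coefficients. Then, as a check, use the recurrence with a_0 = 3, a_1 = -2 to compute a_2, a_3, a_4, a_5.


Substitute y = sum_n a_n x^n.
(1 + 2 x^2) y'' contributes (n+2)(n+1) a_{n+2} + 2 n(n-1) a_n at x^n.
-5 x y'(x) contributes -5 n a_n at x^n.
-5 y(x) contributes -5 a_n at x^n.
Matching x^n: (n+2)(n+1) a_{n+2} + (2 n(n-1) - 5 n - 5) a_n = 0.
Thus a_{n+2} = (-2 n(n-1) + 5 n + 5) / ((n+1)(n+2)) * a_n.

Check with a_0 = 3, a_1 = -2 (apply the recurrence for n = 0, 1, 2, 3): a_0 = 3, a_1 = -2, a_2 = 15/2, a_3 = -10/3, a_4 = 55/8, a_5 = -4/3.

a_(n+2) = (-2 n(n-1) + 5 n + 5) / ((n+1)(n+2)) * a_n; check: a_0 = 3, a_1 = -2, a_2 = 15/2, a_3 = -10/3, a_4 = 55/8, a_5 = -4/3


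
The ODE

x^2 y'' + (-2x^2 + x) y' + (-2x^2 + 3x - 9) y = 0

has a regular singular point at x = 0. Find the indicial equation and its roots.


Divide by x^2 to reach normal form y'' + P_1(x) y' + P_2(x) y = 0 with P_1(x) = -2 + 1/x and P_2(x) = -2 + 3/x - 9/x^2.
x = 0 is a singular point because the y'-coefficient -2 + 1/x has a pole at x = 0 and the y-coefficient -2 + 3/x - 9/x^2 has a pole at x = 0.
It is a regular singular point because x P_1(x) = p(x) = 1 - 2x and x^2 P_2(x) = q(x) = -2x^2 + 3x - 9 are polynomials, hence analytic at x = 0.
p(0) = 1,  q(0) = -9.
Indicial equation: r(r-1) + p(0) r + q(0) = 0, i.e. r^2 + (p(0) - 1) r + q(0) = 0, i.e. r^2 - 9 = 0.
Discriminant: (0)^2 - 4(-9) = 36, so r = (0 ± 6)/2.
Solving: r_1 = 3, r_2 = -3.

indicial: r^2 - 9 = 0; roots r_1 = 3, r_2 = -3


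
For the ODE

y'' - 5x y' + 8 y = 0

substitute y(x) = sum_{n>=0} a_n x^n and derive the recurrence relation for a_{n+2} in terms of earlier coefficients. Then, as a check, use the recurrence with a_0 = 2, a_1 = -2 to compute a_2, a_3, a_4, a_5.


Substitute y = sum_n a_n x^n.
y''(x) has coefficient (n+2)(n+1) a_{n+2} at x^n;
-5 x y'(x) has coefficient -5 n a_n at x^n (shift);
8 y(x) has coefficient 8 a_n at x^n.
Matching x^n: (n+2)(n+1) a_{n+2} + (-5n + 8) a_n = 0.
Thus a_{n+2} = (5n - 8) / ((n+1)(n+2)) * a_n.

Check with a_0 = 2, a_1 = -2 (apply the recurrence for n = 0, 1, 2, 3): a_0 = 2, a_1 = -2, a_2 = -8, a_3 = 1, a_4 = -4/3, a_5 = 7/20.

a_(n+2) = (5n - 8) / ((n+1)(n+2)) * a_n; check: a_0 = 2, a_1 = -2, a_2 = -8, a_3 = 1, a_4 = -4/3, a_5 = 7/20


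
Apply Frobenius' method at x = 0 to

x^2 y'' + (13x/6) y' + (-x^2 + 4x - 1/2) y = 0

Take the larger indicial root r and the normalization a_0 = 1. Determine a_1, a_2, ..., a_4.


Write in Frobenius form y'' + (p(x)/x) y' + (q(x)/x^2) y = 0:
  p(x) = 13/6,  q(x) = -x^2 + 4x - 1/2.
Indicial equation: r(r-1) + (13/6) r + (-1/2) = 0 -> roots r_1 = 1/3, r_2 = -3/2.
Take r = r_1 = 1/3. Let y(x) = x^r sum_{n>=0} a_n x^n with a_0 = 1.
Substitute y = x^r sum a_n x^n and match x^{r+n}. The recurrence is
  D(n) a_n + 4 a_{n-1} - 1 a_{n-2} = 0,  where D(n) = (r+n)(r+n-1) + (13/6)(r+n) + (-1/2).
  a_n = [-4 a_{n-1} + 1 a_{n-2}] / D(n).
Since the indicial polynomial factors as (r - r_1)(r - r_2), D(n) = (r_1 + n - r_1)(r_1 + n - r_2) = n(n + 11/6).
Evaluating step by step (a_0 = 1):
  n = 1: D(1) = 1(1 + 11/6) = 17/6; numerator = -4(1) = -4; a_1 = (-4)/(17/6) = -24/17
  n = 2: D(2) = 2(2 + 11/6) = 23/3; numerator = -4(-24/17) + 1(1) = 113/17; a_2 = (113/17)/(23/3) = 339/391
  n = 3: D(3) = 3(3 + 11/6) = 29/2; numerator = -4(339/391) + 1(-24/17) = -1908/391; a_3 = (-1908/391)/(29/2) = -3816/11339
  n = 4: D(4) = 4(4 + 11/6) = 70/3; numerator = -4(-3816/11339) + 1(339/391) = 25095/11339; a_4 = (25095/11339)/(70/3) = 2151/22678

r = 1/3; a_0 = 1; a_1 = -24/17; a_2 = 339/391; a_3 = -3816/11339; a_4 = 2151/22678


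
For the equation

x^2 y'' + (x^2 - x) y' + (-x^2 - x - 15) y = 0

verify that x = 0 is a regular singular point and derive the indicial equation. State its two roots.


Divide by x^2 to reach normal form y'' + P_1(x) y' + P_2(x) y = 0 with P_1(x) = 1 - 1/x and P_2(x) = -1 - 1/x - 15/x^2.
x = 0 is a singular point because the y'-coefficient 1 - 1/x has a pole at x = 0 and the y-coefficient -1 - 1/x - 15/x^2 has a pole at x = 0.
It is a regular singular point because x P_1(x) = p(x) = x - 1 and x^2 P_2(x) = q(x) = -x^2 - x - 15 are polynomials, hence analytic at x = 0.
p(0) = -1,  q(0) = -15.
Indicial equation: r(r-1) + p(0) r + q(0) = 0, i.e. r^2 + (p(0) - 1) r + q(0) = 0, i.e. r^2 - 2 r - 15 = 0.
Discriminant: (-2)^2 - 4(-15) = 64, so r = (2 ± 8)/2.
Solving: r_1 = 5, r_2 = -3.

indicial: r^2 - 2 r - 15 = 0; roots r_1 = 5, r_2 = -3


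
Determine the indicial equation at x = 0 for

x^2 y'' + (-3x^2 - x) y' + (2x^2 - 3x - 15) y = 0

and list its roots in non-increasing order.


Divide by x^2 to reach normal form y'' + P_1(x) y' + P_2(x) y = 0 with P_1(x) = -3 - 1/x and P_2(x) = 2 - 3/x - 15/x^2.
x = 0 is a singular point because the y'-coefficient -3 - 1/x has a pole at x = 0 and the y-coefficient 2 - 3/x - 15/x^2 has a pole at x = 0.
It is a regular singular point because x P_1(x) = p(x) = -3x - 1 and x^2 P_2(x) = q(x) = 2x^2 - 3x - 15 are polynomials, hence analytic at x = 0.
p(0) = -1,  q(0) = -15.
Indicial equation: r(r-1) + p(0) r + q(0) = 0, i.e. r^2 + (p(0) - 1) r + q(0) = 0, i.e. r^2 - 2 r - 15 = 0.
Discriminant: (-2)^2 - 4(-15) = 64, so r = (2 ± 8)/2.
Solving: r_1 = 5, r_2 = -3.

indicial: r^2 - 2 r - 15 = 0; roots r_1 = 5, r_2 = -3


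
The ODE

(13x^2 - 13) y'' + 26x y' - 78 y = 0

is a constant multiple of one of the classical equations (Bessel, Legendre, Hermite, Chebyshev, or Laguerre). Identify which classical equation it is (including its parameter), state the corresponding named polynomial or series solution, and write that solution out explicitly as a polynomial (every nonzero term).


All three coefficients share the factor -13; dividing through by -13 gives  (1 - x^2) y'' - 2x y' + 6 y = 0.
This matches the Legendre equation (1 - x^2) y'' - 2x y' + n(n+1) y = 0 (note the -2x y' term) with n(n+1) = 6, so n = 2; the polynomial solution is P_2(x).
With y = sum_k a_k x^k, matching x^k gives (k+2)(k+1) a_{k+2} = [k(k+1) - n(n+1)] a_k = (k - 2)(k + 3) a_k. The right side vanishes at k = 2, so the series with the parity of 2 terminates at degree 2.
Standard normalization (P_n(1) = 1): leading coefficient (2n)!/(2^n (n!)^2) = 24/(4*4) = 3/2, so a_2 = 3/2. Work downward with a_k = (k+1)(k+2) a_{k+2} / ((k - 2)(k + 3)):
  a_0 = (1)(2)(3/2) / ((0 - 2)(0 + 3)) = 3/(-6) = -1/2
Hence P_2(x) = 3 x^2/2 - 1/2.

P_2(x); series = 3 x^2/2 - 1/2


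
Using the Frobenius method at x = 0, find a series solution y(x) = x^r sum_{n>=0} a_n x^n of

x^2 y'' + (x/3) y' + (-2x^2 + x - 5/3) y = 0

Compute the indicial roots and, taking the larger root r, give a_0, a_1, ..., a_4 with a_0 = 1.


Write in Frobenius form y'' + (p(x)/x) y' + (q(x)/x^2) y = 0:
  p(x) = 1/3,  q(x) = -2x^2 + x - 5/3.
Indicial equation: r(r-1) + (1/3) r + (-5/3) = 0 -> roots r_1 = 5/3, r_2 = -1.
Take r = r_1 = 5/3. Let y(x) = x^r sum_{n>=0} a_n x^n with a_0 = 1.
Substitute y = x^r sum a_n x^n and match x^{r+n}. The recurrence is
  D(n) a_n + 1 a_{n-1} - 2 a_{n-2} = 0,  where D(n) = (r+n)(r+n-1) + (1/3)(r+n) + (-5/3).
  a_n = [-1 a_{n-1} + 2 a_{n-2}] / D(n).
Since the indicial polynomial factors as (r - r_1)(r - r_2), D(n) = (r_1 + n - r_1)(r_1 + n - r_2) = n(n + 8/3).
Evaluating step by step (a_0 = 1):
  n = 1: D(1) = 1(1 + 8/3) = 11/3; numerator = -1(1) = -1; a_1 = (-1)/(11/3) = -3/11
  n = 2: D(2) = 2(2 + 8/3) = 28/3; numerator = -1(-3/11) + 2(1) = 25/11; a_2 = (25/11)/(28/3) = 75/308
  n = 3: D(3) = 3(3 + 8/3) = 17; numerator = -1(75/308) + 2(-3/11) = -243/308; a_3 = (-243/308)/(17) = -243/5236
  n = 4: D(4) = 4(4 + 8/3) = 80/3; numerator = -1(-243/5236) + 2(75/308) = 399/748; a_4 = (399/748)/(80/3) = 1197/59840

r = 5/3; a_0 = 1; a_1 = -3/11; a_2 = 75/308; a_3 = -243/5236; a_4 = 1197/59840


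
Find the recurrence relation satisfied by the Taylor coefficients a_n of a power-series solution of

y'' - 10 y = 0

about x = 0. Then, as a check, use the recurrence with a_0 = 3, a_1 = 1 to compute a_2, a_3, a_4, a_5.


Substitute y = sum_n a_n x^n into y'' + (const) y = 0.
y''(x) = sum_{n>=0} (n+2)(n+1) a_{n+2} x^n.
The ODE becomes sum_n [(n+2)(n+1) a_{n+2} - 10 a_n] x^n = 0.
Setting each coefficient to zero gives the recurrence:
  (n+2)(n+1) a_{n+2} - 10 a_n = 0,
  a_{n+2} = 10 / ((n+1)(n+2)) a_n.

Check with a_0 = 3, a_1 = 1 (apply the recurrence for n = 0, 1, 2, 3): a_0 = 3, a_1 = 1, a_2 = 15, a_3 = 5/3, a_4 = 25/2, a_5 = 5/6.

a_{n+2} = 10/((n+1)(n+2)) * a_n; check: a_0 = 3, a_1 = 1, a_2 = 15, a_3 = 5/3, a_4 = 25/2, a_5 = 5/6


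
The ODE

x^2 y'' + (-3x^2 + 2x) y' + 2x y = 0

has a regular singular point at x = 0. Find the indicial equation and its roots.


Divide by x^2 to reach normal form y'' + P_1(x) y' + P_2(x) y = 0 with P_1(x) = -3 + 2/x and P_2(x) = 2/x.
x = 0 is a singular point because the y'-coefficient -3 + 2/x has a pole at x = 0 and the y-coefficient 2/x has a pole at x = 0.
It is a regular singular point because x P_1(x) = p(x) = 2 - 3x and x^2 P_2(x) = q(x) = 2x are polynomials, hence analytic at x = 0.
p(0) = 2,  q(0) = 0.
Indicial equation: r(r-1) + p(0) r + q(0) = 0, i.e. r^2 + (p(0) - 1) r + q(0) = 0, i.e. r^2 + 1 r = 0.
Discriminant: (1)^2 - 4(0) = 1, so r = (-1 ± 1)/2.
Solving: r_1 = 0, r_2 = -1.

indicial: r^2 + 1 r = 0; roots r_1 = 0, r_2 = -1


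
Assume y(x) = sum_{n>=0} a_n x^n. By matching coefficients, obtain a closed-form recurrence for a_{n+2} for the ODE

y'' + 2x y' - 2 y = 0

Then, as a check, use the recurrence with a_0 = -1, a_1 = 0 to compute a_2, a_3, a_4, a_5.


Substitute y = sum_n a_n x^n.
y''(x) has coefficient (n+2)(n+1) a_{n+2} at x^n;
2 x y'(x) has coefficient 2 n a_n at x^n (shift);
-2 y(x) has coefficient -2 a_n at x^n.
Matching x^n: (n+2)(n+1) a_{n+2} + (2n - 2) a_n = 0.
Thus a_{n+2} = (-2n + 2) / ((n+1)(n+2)) * a_n.

Check with a_0 = -1, a_1 = 0 (apply the recurrence for n = 0, 1, 2, 3): a_0 = -1, a_1 = 0, a_2 = -1, a_3 = 0, a_4 = 1/6, a_5 = 0.

a_(n+2) = (-2n + 2) / ((n+1)(n+2)) * a_n; check: a_0 = -1, a_1 = 0, a_2 = -1, a_3 = 0, a_4 = 1/6, a_5 = 0


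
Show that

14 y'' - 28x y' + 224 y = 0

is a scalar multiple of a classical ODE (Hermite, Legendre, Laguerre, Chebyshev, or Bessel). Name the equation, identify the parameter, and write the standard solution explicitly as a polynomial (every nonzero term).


All three coefficients share the factor 14; dividing through by 14 gives  y'' - 2x y' + 16 y = 0.
This matches the Hermite equation y'' - 2x y' + 2n y = 0 with 2n = 16, so n = 8; the polynomial solution is H_8(x).
With y = sum_k a_k x^k, matching x^k gives (k+2)(k+1) a_{k+2} = 2(k - n) a_k = 2(k - 8) a_k. The right side vanishes at k = 8, so the series with the parity of 8 terminates at degree 8.
Standard normalization: leading coefficient of H_n is 2^n, so a_8 = 2^8 = 256. Work downward with a_k = (k+1)(k+2) a_{k+2} / (2(k - n)):
  a_6 = (7)(8)(256) / (2(6 - 8)) = 14336/(-4) = -3584
  a_4 = (5)(6)(-3584) / (2(4 - 8)) = -107520/(-8) = 13440
  a_2 = (3)(4)(13440) / (2(2 - 8)) = 161280/(-12) = -13440
  a_0 = (1)(2)(-13440) / (2(0 - 8)) = -26880/(-16) = 1680
Hence H_8(x) = 256 x^8 - 3584 x^6 + 13440 x^4 - 13440 x^2 + 1680.

H_8(x); series = 256 x^8 - 3584 x^6 + 13440 x^4 - 13440 x^2 + 1680


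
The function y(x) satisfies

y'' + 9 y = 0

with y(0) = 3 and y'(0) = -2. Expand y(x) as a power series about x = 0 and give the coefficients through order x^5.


Ansatz: y(x) = sum_{n>=0} a_n x^n, so y'(x) = sum_{n>=1} n a_n x^(n-1) and y''(x) = sum_{n>=2} n(n-1) a_n x^(n-2).
Substitute into P(x) y'' + Q(x) y' + R(x) y = 0 with P(x) = 1, Q(x) = 0, R(x) = 9, and match powers of x.
Initial conditions: a_0 = 3, a_1 = -2.
Setting the coefficient of each power of x to zero and solving order by order (substituting the coefficients already found):
  x^0: 2 a_2 + 9 a_0 = 0  ->  2 a_2 = -9 a_0 = -27  ->  a_2 = -27/2
  x^1: 6 a_3 + 9 a_1 = 0  ->  6 a_3 = -9 a_1 = 18  ->  a_3 = 3
  x^2: 12 a_4 + 9 a_2 = 0  ->  12 a_4 = -9 a_2 = 243/2  ->  a_4 = 81/8
  x^3: 20 a_5 + 9 a_3 = 0  ->  20 a_5 = -9 a_3 = -27  ->  a_5 = -27/20
Truncated series: y(x) = 3 - 2 x - (27/2) x^2 + 3 x^3 + (81/8) x^4 - (27/20) x^5 + O(x^6).

a_0 = 3; a_1 = -2; a_2 = -27/2; a_3 = 3; a_4 = 81/8; a_5 = -27/20


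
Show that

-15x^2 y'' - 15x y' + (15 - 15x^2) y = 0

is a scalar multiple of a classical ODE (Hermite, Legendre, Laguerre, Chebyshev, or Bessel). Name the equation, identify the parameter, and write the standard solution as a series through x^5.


All three coefficients share the factor -15; dividing through by -15 gives  x^2 y'' + x y' + (x^2 - 1) y = 0.
This matches the Bessel equation x^2 y'' + x y' + (x^2 - nu^2) y = 0 with nu^2 = 1, so nu = 1; the solution bounded at x = 0 is J_1(x).
Frobenius at x = 0: indicial roots ±nu; for r = nu the recurrence k(k + 2nu) c_k = -c_{k-2} gives the standard series J_nu(x) = sum_{k>=0} (-1)^k / (k! (k+nu)!) (x/2)^(2k+nu). Evaluate the first 3 terms:
  k = 0: (-1)^0 / (0! * 1! * 2^1) x^1 = 1/(1*1*2) x^1 = (1/2) x^1
  k = 1: (-1)^1 / (1! * 2! * 2^3) x^3 = -1/(1*2*8) x^3 = (-1/16) x^3
  k = 2: (-1)^2 / (2! * 3! * 2^5) x^5 = 1/(2*6*32) x^5 = (1/384) x^5
Hence J_1(x) = x^5/384 - x^3/16 + x/2 + ....

J_1(x); series = x^5/384 - x^3/16 + x/2


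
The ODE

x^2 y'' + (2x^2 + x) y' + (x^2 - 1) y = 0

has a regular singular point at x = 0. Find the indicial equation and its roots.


Divide by x^2 to reach normal form y'' + P_1(x) y' + P_2(x) y = 0 with P_1(x) = 2 + 1/x and P_2(x) = 1 - 1/x^2.
x = 0 is a singular point because the y'-coefficient 2 + 1/x has a pole at x = 0 and the y-coefficient 1 - 1/x^2 has a pole at x = 0.
It is a regular singular point because x P_1(x) = p(x) = 2x + 1 and x^2 P_2(x) = q(x) = x^2 - 1 are polynomials, hence analytic at x = 0.
p(0) = 1,  q(0) = -1.
Indicial equation: r(r-1) + p(0) r + q(0) = 0, i.e. r^2 + (p(0) - 1) r + q(0) = 0, i.e. r^2 - 1 = 0.
Discriminant: (0)^2 - 4(-1) = 4, so r = (0 ± 2)/2.
Solving: r_1 = 1, r_2 = -1.

indicial: r^2 - 1 = 0; roots r_1 = 1, r_2 = -1


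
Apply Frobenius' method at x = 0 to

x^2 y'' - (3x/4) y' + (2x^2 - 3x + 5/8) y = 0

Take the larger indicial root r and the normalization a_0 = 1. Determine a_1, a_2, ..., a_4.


Write in Frobenius form y'' + (p(x)/x) y' + (q(x)/x^2) y = 0:
  p(x) = -3/4,  q(x) = 2x^2 - 3x + 5/8.
Indicial equation: r(r-1) + (-3/4) r + (5/8) = 0 -> roots r_1 = 5/4, r_2 = 1/2.
Take r = r_1 = 5/4. Let y(x) = x^r sum_{n>=0} a_n x^n with a_0 = 1.
Substitute y = x^r sum a_n x^n and match x^{r+n}. The recurrence is
  D(n) a_n - 3 a_{n-1} + 2 a_{n-2} = 0,  where D(n) = (r+n)(r+n-1) + (-3/4)(r+n) + (5/8).
  a_n = [3 a_{n-1} - 2 a_{n-2}] / D(n).
Since the indicial polynomial factors as (r - r_1)(r - r_2), D(n) = (r_1 + n - r_1)(r_1 + n - r_2) = n(n + 3/4).
Evaluating step by step (a_0 = 1):
  n = 1: D(1) = 1(1 + 3/4) = 7/4; numerator = 3(1) = 3; a_1 = (3)/(7/4) = 12/7
  n = 2: D(2) = 2(2 + 3/4) = 11/2; numerator = 3(12/7) - 2(1) = 22/7; a_2 = (22/7)/(11/2) = 4/7
  n = 3: D(3) = 3(3 + 3/4) = 45/4; numerator = 3(4/7) - 2(12/7) = -12/7; a_3 = (-12/7)/(45/4) = -16/105
  n = 4: D(4) = 4(4 + 3/4) = 19; numerator = 3(-16/105) - 2(4/7) = -8/5; a_4 = (-8/5)/(19) = -8/95

r = 5/4; a_0 = 1; a_1 = 12/7; a_2 = 4/7; a_3 = -16/105; a_4 = -8/95


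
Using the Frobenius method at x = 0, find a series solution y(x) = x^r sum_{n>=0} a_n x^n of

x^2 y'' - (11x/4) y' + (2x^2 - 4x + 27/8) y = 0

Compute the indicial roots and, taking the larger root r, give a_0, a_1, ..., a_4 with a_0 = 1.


Write in Frobenius form y'' + (p(x)/x) y' + (q(x)/x^2) y = 0:
  p(x) = -11/4,  q(x) = 2x^2 - 4x + 27/8.
Indicial equation: r(r-1) + (-11/4) r + (27/8) = 0 -> roots r_1 = 9/4, r_2 = 3/2.
Take r = r_1 = 9/4. Let y(x) = x^r sum_{n>=0} a_n x^n with a_0 = 1.
Substitute y = x^r sum a_n x^n and match x^{r+n}. The recurrence is
  D(n) a_n - 4 a_{n-1} + 2 a_{n-2} = 0,  where D(n) = (r+n)(r+n-1) + (-11/4)(r+n) + (27/8).
  a_n = [4 a_{n-1} - 2 a_{n-2}] / D(n).
Since the indicial polynomial factors as (r - r_1)(r - r_2), D(n) = (r_1 + n - r_1)(r_1 + n - r_2) = n(n + 3/4).
Evaluating step by step (a_0 = 1):
  n = 1: D(1) = 1(1 + 3/4) = 7/4; numerator = 4(1) = 4; a_1 = (4)/(7/4) = 16/7
  n = 2: D(2) = 2(2 + 3/4) = 11/2; numerator = 4(16/7) - 2(1) = 50/7; a_2 = (50/7)/(11/2) = 100/77
  n = 3: D(3) = 3(3 + 3/4) = 45/4; numerator = 4(100/77) - 2(16/7) = 48/77; a_3 = (48/77)/(45/4) = 64/1155
  n = 4: D(4) = 4(4 + 3/4) = 19; numerator = 4(64/1155) - 2(100/77) = -392/165; a_4 = (-392/165)/(19) = -392/3135

r = 9/4; a_0 = 1; a_1 = 16/7; a_2 = 100/77; a_3 = 64/1155; a_4 = -392/3135


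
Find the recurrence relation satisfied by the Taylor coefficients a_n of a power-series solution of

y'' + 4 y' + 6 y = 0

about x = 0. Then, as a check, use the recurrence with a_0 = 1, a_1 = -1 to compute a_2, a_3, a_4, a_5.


Substitute y = sum_n a_n x^n.
y''(x) has coefficient (n+2)(n+1) a_{n+2} at x^n;
4 y'(x) has coefficient 4 (n+1) a_{n+1} at x^n;
6 y(x) has coefficient 6 a_n at x^n.
Matching x^n: (n+2)(n+1) a_{n+2} + 4 (n+1) a_{n+1} + 6 a_n = 0.
Thus a_{n+2} = [-4 (n+1) a_{n+1} - 6 a_n] / ((n+1)(n+2)).

Check with a_0 = 1, a_1 = -1 (apply the recurrence for n = 0, 1, 2, 3): a_0 = 1, a_1 = -1, a_2 = -1, a_3 = 7/3, a_4 = -11/6, a_5 = 23/30.

a_(n+2) = [-4 (n+1) a_(n+1) - 6 a_n] / ((n+1)(n+2)); check: a_0 = 1, a_1 = -1, a_2 = -1, a_3 = 7/3, a_4 = -11/6, a_5 = 23/30


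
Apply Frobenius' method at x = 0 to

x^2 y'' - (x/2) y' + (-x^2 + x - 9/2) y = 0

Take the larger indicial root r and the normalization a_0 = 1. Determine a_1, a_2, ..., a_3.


Write in Frobenius form y'' + (p(x)/x) y' + (q(x)/x^2) y = 0:
  p(x) = -1/2,  q(x) = -x^2 + x - 9/2.
Indicial equation: r(r-1) + (-1/2) r + (-9/2) = 0 -> roots r_1 = 3, r_2 = -3/2.
Take r = r_1 = 3. Let y(x) = x^r sum_{n>=0} a_n x^n with a_0 = 1.
Substitute y = x^r sum a_n x^n and match x^{r+n}. The recurrence is
  D(n) a_n + 1 a_{n-1} - 1 a_{n-2} = 0,  where D(n) = (r+n)(r+n-1) + (-1/2)(r+n) + (-9/2).
  a_n = [-1 a_{n-1} + 1 a_{n-2}] / D(n).
Since the indicial polynomial factors as (r - r_1)(r - r_2), D(n) = (r_1 + n - r_1)(r_1 + n - r_2) = n(n + 9/2).
Evaluating step by step (a_0 = 1):
  n = 1: D(1) = 1(1 + 9/2) = 11/2; numerator = -1(1) = -1; a_1 = (-1)/(11/2) = -2/11
  n = 2: D(2) = 2(2 + 9/2) = 13; numerator = -1(-2/11) + 1(1) = 13/11; a_2 = (13/11)/(13) = 1/11
  n = 3: D(3) = 3(3 + 9/2) = 45/2; numerator = -1(1/11) + 1(-2/11) = -3/11; a_3 = (-3/11)/(45/2) = -2/165

r = 3; a_0 = 1; a_1 = -2/11; a_2 = 1/11; a_3 = -2/165
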